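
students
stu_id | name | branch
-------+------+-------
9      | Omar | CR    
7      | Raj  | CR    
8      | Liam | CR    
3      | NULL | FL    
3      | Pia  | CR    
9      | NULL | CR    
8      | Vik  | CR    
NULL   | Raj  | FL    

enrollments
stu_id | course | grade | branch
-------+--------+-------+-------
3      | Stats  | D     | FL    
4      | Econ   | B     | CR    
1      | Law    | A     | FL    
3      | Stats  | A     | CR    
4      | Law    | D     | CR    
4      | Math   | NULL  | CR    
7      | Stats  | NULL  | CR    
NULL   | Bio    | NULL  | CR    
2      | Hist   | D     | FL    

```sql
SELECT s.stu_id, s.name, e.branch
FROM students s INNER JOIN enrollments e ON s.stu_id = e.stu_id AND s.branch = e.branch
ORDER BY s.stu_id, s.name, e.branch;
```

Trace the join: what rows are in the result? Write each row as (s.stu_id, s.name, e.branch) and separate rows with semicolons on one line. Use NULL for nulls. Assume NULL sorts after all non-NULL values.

INNER JOIN keeps only pairs where the ON condition holds.
Matching on s.stu_id = e.stu_id AND s.branch = e.branch. A NULL in a compared column never satisfies the condition.
- s (stu_id=9, branch=CR) has no partner → excluded.
- s (stu_id=7, branch=CR) pairs with 1 row(s) of e.
- s (stu_id=8, branch=CR) has no partner → excluded.
- s (stu_id=3, branch=FL) pairs with 1 row(s) of e.
- s (stu_id=3, branch=CR) pairs with 1 row(s) of e.
- s (stu_id=9, branch=CR) has no partner → excluded.
- s (stu_id=8, branch=CR) has no partner → excluded.
- s (stu_id=NULL, branch=FL) has no partner → excluded.
After projecting and ordering:
s.stu_id | s.name | e.branch
3 | Pia | CR
3 | NULL | FL
7 | Raj | CR

(3, Pia, CR); (3, NULL, FL); (7, Raj, CR)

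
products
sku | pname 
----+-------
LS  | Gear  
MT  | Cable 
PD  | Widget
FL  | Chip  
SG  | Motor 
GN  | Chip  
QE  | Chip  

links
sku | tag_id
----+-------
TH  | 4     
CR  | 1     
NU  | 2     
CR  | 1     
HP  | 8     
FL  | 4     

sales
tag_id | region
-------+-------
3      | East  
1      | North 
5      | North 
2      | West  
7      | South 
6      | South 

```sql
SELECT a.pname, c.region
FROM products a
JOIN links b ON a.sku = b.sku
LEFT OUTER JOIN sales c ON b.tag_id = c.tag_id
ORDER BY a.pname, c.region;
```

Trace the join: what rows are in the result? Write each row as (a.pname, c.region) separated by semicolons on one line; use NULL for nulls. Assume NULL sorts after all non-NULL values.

Step 1 — a INNER JOIN b on sku → 1 row(s).
Then LEFT JOIN `sales c` on tag_id: each of those 1 rows is kept; rows whose b.tag_id has no match in c get NULL for c's columns.

(Chip, NULL)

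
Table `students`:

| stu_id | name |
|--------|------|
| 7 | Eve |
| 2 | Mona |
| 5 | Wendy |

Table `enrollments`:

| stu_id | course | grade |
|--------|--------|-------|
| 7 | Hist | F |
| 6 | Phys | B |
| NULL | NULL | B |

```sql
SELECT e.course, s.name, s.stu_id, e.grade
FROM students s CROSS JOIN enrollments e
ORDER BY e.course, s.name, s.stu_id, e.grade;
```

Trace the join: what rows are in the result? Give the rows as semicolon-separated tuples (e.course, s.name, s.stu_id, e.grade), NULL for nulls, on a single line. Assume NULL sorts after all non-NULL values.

(Hist, Eve, 7, F); (Hist, Mona, 2, F); (Hist, Wendy, 5, F); (Phys, Eve, 7, B); (Phys, Mona, 2, B); (Phys, Wendy, 5, B); (NULL, Eve, 7, B); (NULL, Mona, 2, B); (NULL, Wendy, 5, B)

CROSS JOIN pairs every row of `students` with every row of `enrollments`: 3 × 3 = 9 rows.
After projecting and ordering:
e.course | s.name | s.stu_id | e.grade
Hist | Eve | 7 | F
Hist | Mona | 2 | F
Hist | Wendy | 5 | F
Phys | Eve | 7 | B
Phys | Mona | 2 | B
Phys | Wendy | 5 | B
NULL | Eve | 7 | B
NULL | Mona | 2 | B
NULL | Wendy | 5 | B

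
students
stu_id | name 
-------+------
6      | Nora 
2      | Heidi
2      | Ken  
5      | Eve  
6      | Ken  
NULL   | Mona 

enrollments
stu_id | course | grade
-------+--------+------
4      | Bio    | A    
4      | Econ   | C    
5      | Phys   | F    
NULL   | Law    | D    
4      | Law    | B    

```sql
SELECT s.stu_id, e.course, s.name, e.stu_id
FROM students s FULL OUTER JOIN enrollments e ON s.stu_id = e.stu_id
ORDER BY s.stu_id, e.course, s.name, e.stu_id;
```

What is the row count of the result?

10

FULL OUTER JOIN keeps every row from both sides; unmatched rows get NULL for the other side's columns.
Matching on s.stu_id = e.stu_id. A NULL in a compared column never satisfies the condition.
Matched pairs: 1; unmatched s rows kept: 5; unmatched e rows kept: 4.
Total: 1 matched + 9 padded = 10 rows.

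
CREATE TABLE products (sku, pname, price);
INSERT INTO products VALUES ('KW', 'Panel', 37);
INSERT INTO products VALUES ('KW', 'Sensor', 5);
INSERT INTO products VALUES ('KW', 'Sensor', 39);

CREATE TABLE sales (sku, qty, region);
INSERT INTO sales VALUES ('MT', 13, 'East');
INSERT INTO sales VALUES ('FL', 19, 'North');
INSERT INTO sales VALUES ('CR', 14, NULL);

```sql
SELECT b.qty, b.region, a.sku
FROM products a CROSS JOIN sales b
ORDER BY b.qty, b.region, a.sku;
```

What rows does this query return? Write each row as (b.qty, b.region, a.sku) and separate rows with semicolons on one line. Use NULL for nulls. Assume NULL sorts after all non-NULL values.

(13, East, KW); (13, East, KW); (13, East, KW); (14, NULL, KW); (14, NULL, KW); (14, NULL, KW); (19, North, KW); (19, North, KW); (19, North, KW)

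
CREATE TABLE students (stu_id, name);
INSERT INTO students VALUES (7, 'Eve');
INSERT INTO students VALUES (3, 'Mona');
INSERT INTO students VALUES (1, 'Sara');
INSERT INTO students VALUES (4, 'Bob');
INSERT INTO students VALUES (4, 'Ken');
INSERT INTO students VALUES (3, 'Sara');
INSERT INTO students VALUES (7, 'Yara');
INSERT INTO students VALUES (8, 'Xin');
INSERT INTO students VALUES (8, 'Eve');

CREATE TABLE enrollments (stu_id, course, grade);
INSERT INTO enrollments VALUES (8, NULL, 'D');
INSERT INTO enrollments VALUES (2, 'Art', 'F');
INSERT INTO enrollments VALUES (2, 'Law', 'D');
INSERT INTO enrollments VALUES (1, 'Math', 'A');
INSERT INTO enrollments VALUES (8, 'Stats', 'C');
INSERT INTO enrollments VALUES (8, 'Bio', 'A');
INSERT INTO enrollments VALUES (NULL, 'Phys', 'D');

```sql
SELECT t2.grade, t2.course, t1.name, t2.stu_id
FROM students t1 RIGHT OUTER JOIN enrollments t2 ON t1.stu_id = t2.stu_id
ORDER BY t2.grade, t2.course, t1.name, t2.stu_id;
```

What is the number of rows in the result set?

10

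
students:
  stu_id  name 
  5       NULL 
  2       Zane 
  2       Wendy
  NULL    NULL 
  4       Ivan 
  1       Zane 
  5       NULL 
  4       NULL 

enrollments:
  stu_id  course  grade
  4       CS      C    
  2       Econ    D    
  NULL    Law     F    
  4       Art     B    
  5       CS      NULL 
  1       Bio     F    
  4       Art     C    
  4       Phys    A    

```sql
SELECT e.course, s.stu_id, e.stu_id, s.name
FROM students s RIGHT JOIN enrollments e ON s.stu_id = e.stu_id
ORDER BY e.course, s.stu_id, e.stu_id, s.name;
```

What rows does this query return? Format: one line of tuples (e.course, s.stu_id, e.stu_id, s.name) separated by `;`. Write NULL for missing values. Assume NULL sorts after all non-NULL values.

(Art, 4, 4, Ivan); (Art, 4, 4, Ivan); (Art, 4, 4, NULL); (Art, 4, 4, NULL); (Bio, 1, 1, Zane); (CS, 4, 4, Ivan); (CS, 4, 4, NULL); (CS, 5, 5, NULL); (CS, 5, 5, NULL); (Econ, 2, 2, Wendy); (Econ, 2, 2, Zane); (Law, NULL, NULL, NULL); (Phys, 4, 4, Ivan); (Phys, 4, 4, NULL)

RIGHT JOIN keeps every row from `enrollments`; unmatched rows get NULL for `students`'s columns.
Matching on s.stu_id = e.stu_id. A NULL in a compared column never satisfies the condition.
Matched pairs: 13; unmatched e rows kept: 1.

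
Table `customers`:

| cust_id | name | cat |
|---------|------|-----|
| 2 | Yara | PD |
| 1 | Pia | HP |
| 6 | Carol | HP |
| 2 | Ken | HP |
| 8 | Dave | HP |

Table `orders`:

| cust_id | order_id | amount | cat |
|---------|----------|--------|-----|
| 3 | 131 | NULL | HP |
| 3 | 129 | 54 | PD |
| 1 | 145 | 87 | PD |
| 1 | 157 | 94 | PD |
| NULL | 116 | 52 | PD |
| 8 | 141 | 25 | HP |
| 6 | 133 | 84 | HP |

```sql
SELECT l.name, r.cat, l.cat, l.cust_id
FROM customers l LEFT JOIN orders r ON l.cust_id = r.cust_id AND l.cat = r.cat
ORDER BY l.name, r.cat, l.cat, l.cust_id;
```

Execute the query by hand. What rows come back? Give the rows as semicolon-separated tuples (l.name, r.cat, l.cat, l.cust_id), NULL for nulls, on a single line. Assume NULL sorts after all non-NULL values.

(Carol, HP, HP, 6); (Dave, HP, HP, 8); (Ken, NULL, HP, 2); (Pia, NULL, HP, 1); (Yara, NULL, PD, 2)

LEFT JOIN keeps every row from `customers`; unmatched rows get NULL for `orders`'s columns.
Matching on l.cust_id = r.cust_id AND l.cat = r.cat. A NULL in a compared column never satisfies the condition.
Matched pairs: 2; unmatched l rows kept: 3.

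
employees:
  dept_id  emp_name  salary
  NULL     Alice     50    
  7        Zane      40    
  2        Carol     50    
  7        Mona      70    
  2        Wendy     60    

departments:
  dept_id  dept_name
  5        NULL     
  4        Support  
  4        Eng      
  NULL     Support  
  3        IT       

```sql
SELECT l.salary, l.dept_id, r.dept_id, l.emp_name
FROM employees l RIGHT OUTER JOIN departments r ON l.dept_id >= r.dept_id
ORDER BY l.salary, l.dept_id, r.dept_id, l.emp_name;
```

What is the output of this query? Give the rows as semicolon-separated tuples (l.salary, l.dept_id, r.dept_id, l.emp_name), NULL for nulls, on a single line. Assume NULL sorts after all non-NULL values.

(40, 7, 3, Zane); (40, 7, 4, Zane); (40, 7, 4, Zane); (40, 7, 5, Zane); (70, 7, 3, Mona); (70, 7, 4, Mona); (70, 7, 4, Mona); (70, 7, 5, Mona); (NULL, NULL, NULL, NULL)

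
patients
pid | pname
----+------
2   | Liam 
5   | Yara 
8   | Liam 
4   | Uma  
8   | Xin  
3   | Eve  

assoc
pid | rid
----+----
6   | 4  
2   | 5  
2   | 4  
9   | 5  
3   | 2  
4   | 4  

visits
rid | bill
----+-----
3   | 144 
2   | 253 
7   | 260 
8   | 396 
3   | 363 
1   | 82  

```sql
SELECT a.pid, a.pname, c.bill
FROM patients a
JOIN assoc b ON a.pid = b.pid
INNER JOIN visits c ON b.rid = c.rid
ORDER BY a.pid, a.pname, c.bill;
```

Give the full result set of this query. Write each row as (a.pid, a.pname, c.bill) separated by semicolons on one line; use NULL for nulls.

(3, Eve, 253)

Evaluate left to right. First `patients a INNER JOIN assoc b` on pid: 4 row(s).
Then INNER JOIN `visits c` on rid: keep only rows whose b.rid appears in c.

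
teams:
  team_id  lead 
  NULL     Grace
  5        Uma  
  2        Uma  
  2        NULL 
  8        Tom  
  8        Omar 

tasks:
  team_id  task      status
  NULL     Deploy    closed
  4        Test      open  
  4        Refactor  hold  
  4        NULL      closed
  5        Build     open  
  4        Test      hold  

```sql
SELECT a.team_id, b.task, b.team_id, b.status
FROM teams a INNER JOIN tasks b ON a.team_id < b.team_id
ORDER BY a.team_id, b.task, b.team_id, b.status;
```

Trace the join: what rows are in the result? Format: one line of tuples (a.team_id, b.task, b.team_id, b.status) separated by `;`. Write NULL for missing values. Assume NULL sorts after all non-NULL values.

INNER JOIN keeps only pairs where the ON condition holds.
Matching on a.team_id < b.team_id. A NULL in a compared column never satisfies the condition.
- team_id=NULL: no matching b row, dropped.
- team_id=5: no matching b row, dropped.
- team_id=2: 5 matching b row(s), so 5 row(s) emitted.
- team_id=2: 5 matching b row(s), so 5 row(s) emitted.
- team_id=8: no matching b row, dropped.
- team_id=8: no matching b row, dropped.
After projecting and ordering:
a.team_id | b.task | b.team_id | b.status
2 | Build | 5 | open
2 | Build | 5 | open
2 | Refactor | 4 | hold
2 | Refactor | 4 | hold
2 | Test | 4 | hold
2 | Test | 4 | hold
2 | Test | 4 | open
2 | Test | 4 | open
2 | NULL | 4 | closed
2 | NULL | 4 | closed

(2, Build, 5, open); (2, Build, 5, open); (2, Refactor, 4, hold); (2, Refactor, 4, hold); (2, Test, 4, hold); (2, Test, 4, hold); (2, Test, 4, open); (2, Test, 4, open); (2, NULL, 4, closed); (2, NULL, 4, closed)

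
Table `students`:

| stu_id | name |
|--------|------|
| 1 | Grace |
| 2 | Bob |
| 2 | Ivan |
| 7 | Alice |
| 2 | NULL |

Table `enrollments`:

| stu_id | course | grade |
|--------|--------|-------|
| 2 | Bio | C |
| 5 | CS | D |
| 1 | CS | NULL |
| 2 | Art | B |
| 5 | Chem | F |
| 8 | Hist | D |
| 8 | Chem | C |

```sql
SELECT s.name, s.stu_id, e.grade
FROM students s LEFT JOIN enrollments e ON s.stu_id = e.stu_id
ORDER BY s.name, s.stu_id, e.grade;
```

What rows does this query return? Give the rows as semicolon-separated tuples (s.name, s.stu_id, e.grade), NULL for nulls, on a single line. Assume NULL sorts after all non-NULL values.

(Alice, 7, NULL); (Bob, 2, B); (Bob, 2, C); (Grace, 1, NULL); (Ivan, 2, B); (Ivan, 2, C); (NULL, 2, B); (NULL, 2, C)

LEFT JOIN keeps every row from `students`; unmatched rows get NULL for `enrollments`'s columns.
Matching on s.stu_id = e.stu_id.
- s (stu_id=1) pairs with 1 row(s) of e.
- s (stu_id=2) pairs with 2 row(s) of e.
- s (stu_id=2) pairs with 2 row(s) of e.
- s (stu_id=7) has no partner → padded with NULL.
- s (stu_id=2) pairs with 2 row(s) of e.
After projecting and ordering:
s.name | s.stu_id | e.grade
Alice | 7 | NULL
Bob | 2 | B
Bob | 2 | C
Grace | 1 | NULL
Ivan | 2 | B
Ivan | 2 | C
NULL | 2 | B
NULL | 2 | C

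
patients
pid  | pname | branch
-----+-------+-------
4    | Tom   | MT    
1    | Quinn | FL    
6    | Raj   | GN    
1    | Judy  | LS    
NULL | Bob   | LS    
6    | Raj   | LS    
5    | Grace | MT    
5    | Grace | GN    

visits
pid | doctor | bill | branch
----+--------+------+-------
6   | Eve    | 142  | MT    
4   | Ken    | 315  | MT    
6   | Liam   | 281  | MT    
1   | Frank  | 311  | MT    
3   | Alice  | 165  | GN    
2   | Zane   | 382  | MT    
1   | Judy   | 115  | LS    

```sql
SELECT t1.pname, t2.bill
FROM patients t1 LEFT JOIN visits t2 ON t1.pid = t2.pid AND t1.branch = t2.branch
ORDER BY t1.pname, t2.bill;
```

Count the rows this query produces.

8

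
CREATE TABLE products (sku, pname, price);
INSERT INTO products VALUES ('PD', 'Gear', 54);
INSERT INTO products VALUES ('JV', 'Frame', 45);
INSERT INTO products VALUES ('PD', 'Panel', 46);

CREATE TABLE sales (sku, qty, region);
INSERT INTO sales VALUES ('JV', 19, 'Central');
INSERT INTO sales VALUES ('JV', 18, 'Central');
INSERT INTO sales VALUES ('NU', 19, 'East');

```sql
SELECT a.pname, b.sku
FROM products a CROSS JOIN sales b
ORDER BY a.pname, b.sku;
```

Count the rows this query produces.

9

CROSS JOIN pairs every row of `products` with every row of `sales`: 3 × 3 = 9 rows.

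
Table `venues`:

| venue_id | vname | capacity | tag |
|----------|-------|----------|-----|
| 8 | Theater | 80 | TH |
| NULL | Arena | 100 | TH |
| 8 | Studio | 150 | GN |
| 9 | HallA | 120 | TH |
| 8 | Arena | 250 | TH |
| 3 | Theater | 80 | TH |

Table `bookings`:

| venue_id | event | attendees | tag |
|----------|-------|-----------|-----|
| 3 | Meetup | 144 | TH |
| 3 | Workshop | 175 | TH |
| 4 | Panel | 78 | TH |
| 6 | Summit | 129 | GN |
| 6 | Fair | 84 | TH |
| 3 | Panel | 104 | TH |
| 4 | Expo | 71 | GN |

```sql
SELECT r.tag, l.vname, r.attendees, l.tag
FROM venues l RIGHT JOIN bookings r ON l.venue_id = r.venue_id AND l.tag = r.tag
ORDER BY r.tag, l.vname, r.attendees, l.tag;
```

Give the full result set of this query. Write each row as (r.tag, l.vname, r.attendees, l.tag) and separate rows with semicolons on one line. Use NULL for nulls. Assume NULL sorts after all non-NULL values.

RIGHT JOIN keeps every row from `bookings`; unmatched rows get NULL for `venues`'s columns.
Matching on l.venue_id = r.venue_id AND l.tag = r.tag. A NULL in a compared column never satisfies the condition.
- l[0] venue_id=8, tag=TH → no match.
- l[1] venue_id=NULL, tag=TH → no match.
- l[2] venue_id=8, tag=GN → no match.
- l[3] venue_id=9, tag=TH → no match.
- l[4] venue_id=8, tag=TH → no match.
- l[5] venue_id=3, tag=TH → 3 match(es) in r → 3 row(s).
- 4 r row(s) had no l match → kept, l columns NULL.
After projecting and ordering:
r.tag | l.vname | r.attendees | l.tag
GN | NULL | 71 | NULL
GN | NULL | 129 | NULL
TH | Theater | 104 | TH
TH | Theater | 144 | TH
TH | Theater | 175 | TH
TH | NULL | 78 | NULL
TH | NULL | 84 | NULL

(GN, NULL, 71, NULL); (GN, NULL, 129, NULL); (TH, Theater, 104, TH); (TH, Theater, 144, TH); (TH, Theater, 175, TH); (TH, NULL, 78, NULL); (TH, NULL, 84, NULL)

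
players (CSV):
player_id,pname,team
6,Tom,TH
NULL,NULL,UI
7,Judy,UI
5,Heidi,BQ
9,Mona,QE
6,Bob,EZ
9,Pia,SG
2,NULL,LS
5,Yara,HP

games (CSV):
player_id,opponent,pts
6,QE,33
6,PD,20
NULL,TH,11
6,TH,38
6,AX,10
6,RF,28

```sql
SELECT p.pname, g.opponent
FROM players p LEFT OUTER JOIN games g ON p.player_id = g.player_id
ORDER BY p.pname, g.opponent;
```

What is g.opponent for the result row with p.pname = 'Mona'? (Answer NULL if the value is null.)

NULL

LEFT JOIN keeps every row from `players`; unmatched rows get NULL for `games`'s columns.
Matching on p.player_id = g.player_id. A NULL in a compared column never satisfies the condition.
Matched pairs: 10; unmatched p rows kept: 7.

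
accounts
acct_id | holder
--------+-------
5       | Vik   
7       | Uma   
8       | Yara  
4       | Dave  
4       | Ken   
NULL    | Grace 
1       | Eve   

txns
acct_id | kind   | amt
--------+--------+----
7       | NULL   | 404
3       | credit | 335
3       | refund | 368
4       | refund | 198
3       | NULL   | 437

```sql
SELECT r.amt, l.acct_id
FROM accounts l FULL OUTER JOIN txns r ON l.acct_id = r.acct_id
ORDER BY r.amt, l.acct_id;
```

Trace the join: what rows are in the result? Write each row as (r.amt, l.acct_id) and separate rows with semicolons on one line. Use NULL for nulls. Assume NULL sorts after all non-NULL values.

FULL OUTER JOIN keeps every row from both sides; unmatched rows get NULL for the other side's columns.
Matching on l.acct_id = r.acct_id. A NULL in a compared column never satisfies the condition.
- acct_id=5: no r row matches, row kept with r columns NULL.
- acct_id=7: 1 matching r row(s), so 1 row(s) emitted.
- acct_id=8: no r row matches, row kept with r columns NULL.
- acct_id=4: 1 matching r row(s), so 1 row(s) emitted.
- acct_id=4: 1 matching r row(s), so 1 row(s) emitted.
- acct_id=NULL: no r row matches, row kept with r columns NULL.
- acct_id=1: no r row matches, row kept with r columns NULL.
- 3 r row(s) had no l match → kept, l columns NULL.
After projecting and ordering:
r.amt | l.acct_id
198 | 4
198 | 4
335 | NULL
368 | NULL
404 | 7
437 | NULL
NULL | 1
NULL | 5
NULL | 8
NULL | NULL

(198, 4); (198, 4); (335, NULL); (368, NULL); (404, 7); (437, NULL); (NULL, 1); (NULL, 5); (NULL, 8); (NULL, NULL)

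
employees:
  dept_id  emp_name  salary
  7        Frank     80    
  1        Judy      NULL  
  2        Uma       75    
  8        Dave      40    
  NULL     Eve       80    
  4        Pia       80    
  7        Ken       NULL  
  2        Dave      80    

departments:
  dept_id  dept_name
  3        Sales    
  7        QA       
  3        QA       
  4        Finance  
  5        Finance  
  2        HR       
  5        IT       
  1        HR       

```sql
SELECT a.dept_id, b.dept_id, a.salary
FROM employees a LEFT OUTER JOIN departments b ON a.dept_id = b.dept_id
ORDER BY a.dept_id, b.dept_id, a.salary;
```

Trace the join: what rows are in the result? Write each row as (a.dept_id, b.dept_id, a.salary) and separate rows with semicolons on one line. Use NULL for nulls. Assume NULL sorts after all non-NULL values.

LEFT JOIN keeps every row from `employees`; unmatched rows get NULL for `departments`'s columns.
Matching on a.dept_id = b.dept_id. A NULL in a compared column never satisfies the condition.
- a[0] dept_id=7 → 1 match(es) in b → 1 row(s).
- a[1] dept_id=1 → 1 match(es) in b → 1 row(s).
- a[2] dept_id=2 → 1 match(es) in b → 1 row(s).
- a[3] dept_id=8 → no match; kept with NULLs on the b side.
- a[4] dept_id=NULL → no match; kept with NULLs on the b side.
- a[5] dept_id=4 → 1 match(es) in b → 1 row(s).
- a[6] dept_id=7 → 1 match(es) in b → 1 row(s).
- a[7] dept_id=2 → 1 match(es) in b → 1 row(s).
After projecting and ordering:
a.dept_id | b.dept_id | a.salary
1 | 1 | NULL
2 | 2 | 75
2 | 2 | 80
4 | 4 | 80
7 | 7 | 80
7 | 7 | NULL
8 | NULL | 40
NULL | NULL | 80

(1, 1, NULL); (2, 2, 75); (2, 2, 80); (4, 4, 80); (7, 7, 80); (7, 7, NULL); (8, NULL, 40); (NULL, NULL, 80)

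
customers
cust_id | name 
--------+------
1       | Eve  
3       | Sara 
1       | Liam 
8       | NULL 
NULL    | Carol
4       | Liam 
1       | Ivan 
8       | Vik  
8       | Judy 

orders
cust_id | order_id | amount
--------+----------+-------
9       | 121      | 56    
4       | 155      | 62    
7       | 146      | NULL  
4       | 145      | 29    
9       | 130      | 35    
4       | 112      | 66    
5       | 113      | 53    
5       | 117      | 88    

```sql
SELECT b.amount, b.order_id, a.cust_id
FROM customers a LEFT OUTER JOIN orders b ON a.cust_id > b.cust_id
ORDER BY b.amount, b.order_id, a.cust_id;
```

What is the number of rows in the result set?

LEFT JOIN keeps every row from `customers`; unmatched rows get NULL for `orders`'s columns.
Matching on a.cust_id > b.cust_id. A NULL in a compared column never satisfies the condition.
- cust_id=1: no b row matches, row kept with b columns NULL.
- cust_id=3: no b row matches, row kept with b columns NULL.
- cust_id=1: no b row matches, row kept with b columns NULL.
- cust_id=8: 6 matching b row(s), so 6 row(s) emitted.
- cust_id=NULL: no b row matches, row kept with b columns NULL.
- cust_id=4: no b row matches, row kept with b columns NULL.
- cust_id=1: no b row matches, row kept with b columns NULL.
- cust_id=8: 6 matching b row(s), so 6 row(s) emitted.
- cust_id=8: 6 matching b row(s), so 6 row(s) emitted.
Total: 18 matched + 6 padded = 24 rows.

24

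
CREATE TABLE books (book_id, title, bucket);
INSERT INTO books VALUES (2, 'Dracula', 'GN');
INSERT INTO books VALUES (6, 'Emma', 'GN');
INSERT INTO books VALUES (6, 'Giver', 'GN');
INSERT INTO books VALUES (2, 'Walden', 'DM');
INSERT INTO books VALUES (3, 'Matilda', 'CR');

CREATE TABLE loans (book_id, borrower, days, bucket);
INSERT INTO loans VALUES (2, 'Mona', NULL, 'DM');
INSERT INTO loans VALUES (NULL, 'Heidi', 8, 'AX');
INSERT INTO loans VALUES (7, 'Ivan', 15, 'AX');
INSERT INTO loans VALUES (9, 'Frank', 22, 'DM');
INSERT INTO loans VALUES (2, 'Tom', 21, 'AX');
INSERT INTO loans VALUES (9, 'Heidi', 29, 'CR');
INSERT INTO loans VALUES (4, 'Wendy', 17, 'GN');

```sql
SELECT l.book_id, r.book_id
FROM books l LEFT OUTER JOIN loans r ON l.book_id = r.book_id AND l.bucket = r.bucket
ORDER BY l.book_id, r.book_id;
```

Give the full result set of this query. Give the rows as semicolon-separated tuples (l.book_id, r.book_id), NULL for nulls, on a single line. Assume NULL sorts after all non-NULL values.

(2, 2); (2, NULL); (3, NULL); (6, NULL); (6, NULL)

LEFT JOIN keeps every row from `books`; unmatched rows get NULL for `loans`'s columns.
Matching on l.book_id = r.book_id AND l.bucket = r.bucket. A NULL in a compared column never satisfies the condition.
- l[0] book_id=2, bucket=GN → no match; kept with NULLs on the r side.
- l[1] book_id=6, bucket=GN → no match; kept with NULLs on the r side.
- l[2] book_id=6, bucket=GN → no match; kept with NULLs on the r side.
- l[3] book_id=2, bucket=DM → 1 match(es) in r → 1 row(s).
- l[4] book_id=3, bucket=CR → no match; kept with NULLs on the r side.
After projecting and ordering:
l.book_id | r.book_id
2 | 2
2 | NULL
3 | NULL
6 | NULL
6 | NULL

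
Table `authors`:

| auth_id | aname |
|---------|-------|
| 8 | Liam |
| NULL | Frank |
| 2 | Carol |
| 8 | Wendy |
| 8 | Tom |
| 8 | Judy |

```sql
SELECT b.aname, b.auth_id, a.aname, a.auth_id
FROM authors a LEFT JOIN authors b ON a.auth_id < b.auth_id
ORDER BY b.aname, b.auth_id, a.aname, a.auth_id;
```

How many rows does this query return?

9

LEFT JOIN keeps every row from `authors a`; unmatched rows get NULL for `authors b`'s columns.
Matching on a.auth_id < b.auth_id. A NULL in a compared column never satisfies the condition.
- a row (auth_id=8): no match → kept, b columns NULL.
- a row (auth_id=NULL): no match → kept, b columns NULL.
- a row (auth_id=2): matches 4 b row(s) → 4 output row(s).
- a row (auth_id=8): no match → kept, b columns NULL.
- a row (auth_id=8): no match → kept, b columns NULL.
- a row (auth_id=8): no match → kept, b columns NULL.
Total: 4 matched + 5 padded = 9 rows.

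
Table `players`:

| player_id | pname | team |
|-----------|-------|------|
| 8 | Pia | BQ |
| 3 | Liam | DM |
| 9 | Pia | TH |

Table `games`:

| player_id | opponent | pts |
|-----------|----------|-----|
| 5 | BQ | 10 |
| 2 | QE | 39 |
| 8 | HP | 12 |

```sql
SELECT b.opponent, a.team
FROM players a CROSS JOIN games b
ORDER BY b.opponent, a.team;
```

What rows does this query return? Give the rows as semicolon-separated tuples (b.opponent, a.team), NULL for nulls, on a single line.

(BQ, BQ); (BQ, DM); (BQ, TH); (HP, BQ); (HP, DM); (HP, TH); (QE, BQ); (QE, DM); (QE, TH)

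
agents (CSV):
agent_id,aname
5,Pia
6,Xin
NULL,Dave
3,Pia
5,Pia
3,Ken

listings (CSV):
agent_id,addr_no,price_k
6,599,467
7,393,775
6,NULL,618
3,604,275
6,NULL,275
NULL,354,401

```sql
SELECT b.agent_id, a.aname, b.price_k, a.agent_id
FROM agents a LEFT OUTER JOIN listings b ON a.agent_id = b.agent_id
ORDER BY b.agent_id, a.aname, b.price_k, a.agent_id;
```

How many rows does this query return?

8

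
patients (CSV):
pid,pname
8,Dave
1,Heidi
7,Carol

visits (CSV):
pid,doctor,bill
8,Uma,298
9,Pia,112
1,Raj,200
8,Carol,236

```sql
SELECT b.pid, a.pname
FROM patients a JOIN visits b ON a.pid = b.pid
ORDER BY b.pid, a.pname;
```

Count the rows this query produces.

3

INNER JOIN keeps only pairs where the ON condition holds.
Matching on a.pid = b.pid.
- a (pid=8) pairs with 2 row(s) of b.
- a (pid=1) pairs with 1 row(s) of b.
- a (pid=7) has no partner → excluded.
Total: 3 rows.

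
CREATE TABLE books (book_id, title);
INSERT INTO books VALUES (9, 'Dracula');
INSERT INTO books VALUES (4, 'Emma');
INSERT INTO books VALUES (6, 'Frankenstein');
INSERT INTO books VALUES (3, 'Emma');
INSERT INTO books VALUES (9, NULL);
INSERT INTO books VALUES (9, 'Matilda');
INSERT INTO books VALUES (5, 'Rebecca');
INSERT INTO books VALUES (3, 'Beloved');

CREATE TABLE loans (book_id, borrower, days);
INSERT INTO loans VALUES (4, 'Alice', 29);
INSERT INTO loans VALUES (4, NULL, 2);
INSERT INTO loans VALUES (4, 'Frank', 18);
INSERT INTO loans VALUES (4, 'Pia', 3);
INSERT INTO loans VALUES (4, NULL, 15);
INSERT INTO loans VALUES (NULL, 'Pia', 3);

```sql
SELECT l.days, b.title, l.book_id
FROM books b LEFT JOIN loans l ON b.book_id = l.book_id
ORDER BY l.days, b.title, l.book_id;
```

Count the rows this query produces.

LEFT JOIN keeps every row from `books`; unmatched rows get NULL for `loans`'s columns.
Matching on b.book_id = l.book_id. A NULL in a compared column never satisfies the condition.
Matched pairs: 5; unmatched b rows kept: 7.
Total: 5 matched + 7 padded = 12 rows.

12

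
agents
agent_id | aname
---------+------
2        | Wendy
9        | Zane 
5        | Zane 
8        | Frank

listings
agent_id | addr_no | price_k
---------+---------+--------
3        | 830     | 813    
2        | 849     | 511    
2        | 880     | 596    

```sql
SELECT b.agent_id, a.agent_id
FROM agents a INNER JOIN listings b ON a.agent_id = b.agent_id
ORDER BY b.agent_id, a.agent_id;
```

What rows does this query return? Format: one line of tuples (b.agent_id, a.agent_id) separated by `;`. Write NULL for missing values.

(2, 2); (2, 2)

INNER JOIN keeps only pairs where the ON condition holds.
Matching on a.agent_id = b.agent_id.
Matched pairs: 2.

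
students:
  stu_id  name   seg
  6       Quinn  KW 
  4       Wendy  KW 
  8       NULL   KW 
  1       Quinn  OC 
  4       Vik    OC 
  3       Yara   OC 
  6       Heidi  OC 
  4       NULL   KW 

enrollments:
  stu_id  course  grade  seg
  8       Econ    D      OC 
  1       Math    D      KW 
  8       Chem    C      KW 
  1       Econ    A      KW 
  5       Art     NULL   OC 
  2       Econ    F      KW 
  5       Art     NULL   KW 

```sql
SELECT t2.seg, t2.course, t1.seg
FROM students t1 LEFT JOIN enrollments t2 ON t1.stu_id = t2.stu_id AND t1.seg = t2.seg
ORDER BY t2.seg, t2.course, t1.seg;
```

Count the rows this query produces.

8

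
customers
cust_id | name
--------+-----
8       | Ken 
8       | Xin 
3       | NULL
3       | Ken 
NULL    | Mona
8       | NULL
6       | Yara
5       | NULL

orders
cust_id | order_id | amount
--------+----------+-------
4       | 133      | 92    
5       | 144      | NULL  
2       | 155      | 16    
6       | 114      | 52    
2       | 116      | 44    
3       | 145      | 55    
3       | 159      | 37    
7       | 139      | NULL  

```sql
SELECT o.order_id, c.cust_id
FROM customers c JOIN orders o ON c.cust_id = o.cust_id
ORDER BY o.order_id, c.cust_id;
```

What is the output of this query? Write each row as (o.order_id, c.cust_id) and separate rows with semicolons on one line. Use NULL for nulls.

INNER JOIN keeps only pairs where the ON condition holds.
Matching on c.cust_id = o.cust_id. A NULL in a compared column never satisfies the condition.
Matched pairs: 6.

(114, 6); (144, 5); (145, 3); (145, 3); (159, 3); (159, 3)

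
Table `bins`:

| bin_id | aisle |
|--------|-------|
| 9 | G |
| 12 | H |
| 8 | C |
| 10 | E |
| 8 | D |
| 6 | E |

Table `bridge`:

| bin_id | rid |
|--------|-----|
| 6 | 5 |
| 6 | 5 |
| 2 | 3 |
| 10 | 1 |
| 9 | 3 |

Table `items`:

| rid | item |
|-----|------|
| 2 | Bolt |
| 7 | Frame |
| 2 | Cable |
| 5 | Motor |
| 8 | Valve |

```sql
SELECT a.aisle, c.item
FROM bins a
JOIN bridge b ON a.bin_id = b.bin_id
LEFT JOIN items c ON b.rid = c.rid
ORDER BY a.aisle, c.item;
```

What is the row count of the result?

4

Step 1 — a INNER JOIN b on bin_id → 4 row(s).
Then LEFT JOIN `items c` on rid: each of those 4 rows is kept; rows whose b.rid has no match in c get NULL for c's columns.
Result: 4 row(s).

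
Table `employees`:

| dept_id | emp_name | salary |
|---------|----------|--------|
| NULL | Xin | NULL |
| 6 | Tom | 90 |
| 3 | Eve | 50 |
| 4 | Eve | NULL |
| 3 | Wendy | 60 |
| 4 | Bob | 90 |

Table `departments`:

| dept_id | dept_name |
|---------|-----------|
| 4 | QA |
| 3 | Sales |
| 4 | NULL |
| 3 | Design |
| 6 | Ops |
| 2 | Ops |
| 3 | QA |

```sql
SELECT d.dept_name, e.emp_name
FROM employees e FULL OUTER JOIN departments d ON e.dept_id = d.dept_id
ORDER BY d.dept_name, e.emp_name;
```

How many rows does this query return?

FULL OUTER JOIN keeps every row from both sides; unmatched rows get NULL for the other side's columns.
Matching on e.dept_id = d.dept_id. A NULL in a compared column never satisfies the condition.
Matched pairs: 11; unmatched e rows kept: 1; unmatched d rows kept: 1.
Total: 11 matched + 2 padded = 13 rows.

13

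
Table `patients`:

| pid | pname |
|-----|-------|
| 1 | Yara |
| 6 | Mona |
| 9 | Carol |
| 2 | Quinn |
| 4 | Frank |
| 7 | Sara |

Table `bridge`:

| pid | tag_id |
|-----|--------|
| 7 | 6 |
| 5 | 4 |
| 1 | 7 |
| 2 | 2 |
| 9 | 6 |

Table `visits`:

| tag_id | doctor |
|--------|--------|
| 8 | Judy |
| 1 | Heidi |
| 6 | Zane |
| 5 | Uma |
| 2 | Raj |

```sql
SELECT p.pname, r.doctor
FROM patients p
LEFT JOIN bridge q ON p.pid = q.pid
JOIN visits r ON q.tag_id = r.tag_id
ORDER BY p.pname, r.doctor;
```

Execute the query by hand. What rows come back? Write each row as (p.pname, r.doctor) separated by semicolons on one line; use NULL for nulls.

(Carol, Zane); (Quinn, Raj); (Sara, Zane)

Joins associate left-to-right: patients LEFT JOIN bridge on pid gives 6 intermediate row(s).
Then INNER JOIN `visits r` on tag_id: keep only rows whose q.tag_id appears in r.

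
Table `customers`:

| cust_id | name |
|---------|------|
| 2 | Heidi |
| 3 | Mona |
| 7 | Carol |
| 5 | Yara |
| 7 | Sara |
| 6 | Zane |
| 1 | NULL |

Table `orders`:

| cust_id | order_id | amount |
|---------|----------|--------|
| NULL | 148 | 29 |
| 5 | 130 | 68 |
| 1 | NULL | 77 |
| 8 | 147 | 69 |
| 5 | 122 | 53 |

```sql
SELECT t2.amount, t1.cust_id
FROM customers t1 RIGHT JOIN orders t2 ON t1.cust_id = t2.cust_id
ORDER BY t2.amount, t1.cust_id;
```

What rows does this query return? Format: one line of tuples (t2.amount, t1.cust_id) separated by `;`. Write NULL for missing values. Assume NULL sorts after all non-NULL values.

(29, NULL); (53, 5); (68, 5); (69, NULL); (77, 1)

RIGHT JOIN keeps every row from `orders`; unmatched rows get NULL for `customers`'s columns.
Matching on t1.cust_id = t2.cust_id. A NULL in a compared column never satisfies the condition.
- t1 row (cust_id=2): no match.
- t1 row (cust_id=3): no match.
- t1 row (cust_id=7): no match.
- t1 row (cust_id=5): matches 2 t2 row(s) → 2 output row(s).
- t1 row (cust_id=7): no match.
- t1 row (cust_id=6): no match.
- t1 row (cust_id=1): matches 1 t2 row(s) → 1 output row(s).
- 2 t2 row(s) had no t1 match → kept, t1 columns NULL.
After projecting and ordering:
t2.amount | t1.cust_id
29 | NULL
53 | 5
68 | 5
69 | NULL
77 | 1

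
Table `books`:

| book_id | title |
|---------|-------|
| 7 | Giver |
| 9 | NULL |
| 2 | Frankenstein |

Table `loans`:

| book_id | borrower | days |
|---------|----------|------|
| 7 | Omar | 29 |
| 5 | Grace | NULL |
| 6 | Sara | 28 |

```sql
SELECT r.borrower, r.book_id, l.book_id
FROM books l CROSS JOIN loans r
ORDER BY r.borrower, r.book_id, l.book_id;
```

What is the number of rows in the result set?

CROSS JOIN pairs every row of `books` with every row of `loans`: 3 × 3 = 9 rows.

9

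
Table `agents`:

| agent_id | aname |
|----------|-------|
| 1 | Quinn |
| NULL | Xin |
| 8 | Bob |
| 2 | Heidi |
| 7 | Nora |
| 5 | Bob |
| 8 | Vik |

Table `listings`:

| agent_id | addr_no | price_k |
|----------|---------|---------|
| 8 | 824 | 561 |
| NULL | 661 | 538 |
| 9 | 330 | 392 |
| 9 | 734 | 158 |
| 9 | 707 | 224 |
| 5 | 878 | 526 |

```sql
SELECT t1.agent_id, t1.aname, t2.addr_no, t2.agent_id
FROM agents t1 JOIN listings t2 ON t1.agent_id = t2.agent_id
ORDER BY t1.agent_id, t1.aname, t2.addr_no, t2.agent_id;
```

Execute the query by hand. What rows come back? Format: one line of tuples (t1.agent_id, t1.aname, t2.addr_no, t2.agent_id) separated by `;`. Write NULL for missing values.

(5, Bob, 878, 5); (8, Bob, 824, 8); (8, Vik, 824, 8)

INNER JOIN keeps only pairs where the ON condition holds.
Matching on t1.agent_id = t2.agent_id. A NULL in a compared column never satisfies the condition.
- t1 (agent_id=1) has no partner → excluded.
- t1 (agent_id=NULL) has no partner → excluded.
- t1 (agent_id=8) pairs with 1 row(s) of t2.
- t1 (agent_id=2) has no partner → excluded.
- t1 (agent_id=7) has no partner → excluded.
- t1 (agent_id=5) pairs with 1 row(s) of t2.
- t1 (agent_id=8) pairs with 1 row(s) of t2.
After projecting and ordering:
t1.agent_id | t1.aname | t2.addr_no | t2.agent_id
5 | Bob | 878 | 5
8 | Bob | 824 | 8
8 | Vik | 824 | 8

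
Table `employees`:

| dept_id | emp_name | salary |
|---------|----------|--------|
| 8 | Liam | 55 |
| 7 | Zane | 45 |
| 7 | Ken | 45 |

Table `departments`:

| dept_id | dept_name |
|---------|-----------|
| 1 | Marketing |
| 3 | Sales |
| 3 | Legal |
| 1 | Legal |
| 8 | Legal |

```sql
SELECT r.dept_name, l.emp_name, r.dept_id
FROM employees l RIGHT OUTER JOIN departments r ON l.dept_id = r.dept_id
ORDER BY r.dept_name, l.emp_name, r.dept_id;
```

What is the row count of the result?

5

RIGHT JOIN keeps every row from `departments`; unmatched rows get NULL for `employees`'s columns.
Matching on l.dept_id = r.dept_id.
- l row (dept_id=8): matches 1 r row(s) → 1 output row(s).
- l row (dept_id=7): no match.
- l row (dept_id=7): no match.
- 4 row(s) from r found no l partner → padded with NULL.
Total: 1 matched + 4 padded = 5 rows.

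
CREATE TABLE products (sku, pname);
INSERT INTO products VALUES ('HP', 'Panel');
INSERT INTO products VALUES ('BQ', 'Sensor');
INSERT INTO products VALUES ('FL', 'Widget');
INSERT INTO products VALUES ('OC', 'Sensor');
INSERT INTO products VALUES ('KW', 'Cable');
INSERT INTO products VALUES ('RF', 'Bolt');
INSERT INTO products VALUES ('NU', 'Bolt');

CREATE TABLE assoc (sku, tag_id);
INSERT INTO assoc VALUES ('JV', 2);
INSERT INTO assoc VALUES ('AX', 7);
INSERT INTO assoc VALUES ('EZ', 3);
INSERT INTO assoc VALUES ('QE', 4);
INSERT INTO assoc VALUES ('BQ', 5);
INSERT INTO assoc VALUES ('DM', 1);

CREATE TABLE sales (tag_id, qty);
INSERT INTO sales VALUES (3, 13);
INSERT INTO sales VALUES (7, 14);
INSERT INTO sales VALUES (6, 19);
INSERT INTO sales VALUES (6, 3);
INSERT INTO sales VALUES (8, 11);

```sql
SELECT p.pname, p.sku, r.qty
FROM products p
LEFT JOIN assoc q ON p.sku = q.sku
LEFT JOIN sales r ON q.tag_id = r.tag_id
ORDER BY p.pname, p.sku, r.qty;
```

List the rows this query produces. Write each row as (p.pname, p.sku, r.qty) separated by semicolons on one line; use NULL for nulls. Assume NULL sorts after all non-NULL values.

(Bolt, NU, NULL); (Bolt, RF, NULL); (Cable, KW, NULL); (Panel, HP, NULL); (Sensor, BQ, NULL); (Sensor, OC, NULL); (Widget, FL, NULL)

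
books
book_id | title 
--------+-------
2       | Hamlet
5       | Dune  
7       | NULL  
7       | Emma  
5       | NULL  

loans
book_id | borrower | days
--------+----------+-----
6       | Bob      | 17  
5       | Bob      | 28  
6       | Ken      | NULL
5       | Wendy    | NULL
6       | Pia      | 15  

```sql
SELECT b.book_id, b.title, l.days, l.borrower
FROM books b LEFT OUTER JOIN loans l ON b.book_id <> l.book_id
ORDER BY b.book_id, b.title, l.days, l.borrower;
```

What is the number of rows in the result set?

21

LEFT JOIN keeps every row from `books`; unmatched rows get NULL for `loans`'s columns.
Matching on b.book_id <> l.book_id.
Matched pairs: 21; unmatched b rows kept: 0.
Total: 21 rows.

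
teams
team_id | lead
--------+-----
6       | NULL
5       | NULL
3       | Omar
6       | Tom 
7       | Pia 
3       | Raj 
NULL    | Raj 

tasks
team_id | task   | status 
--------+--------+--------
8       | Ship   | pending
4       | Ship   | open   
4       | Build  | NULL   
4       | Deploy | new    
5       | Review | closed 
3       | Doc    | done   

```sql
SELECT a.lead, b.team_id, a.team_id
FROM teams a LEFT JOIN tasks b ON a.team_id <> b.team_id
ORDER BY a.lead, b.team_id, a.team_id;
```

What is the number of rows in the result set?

34

LEFT JOIN keeps every row from `teams`; unmatched rows get NULL for `tasks`'s columns.
Matching on a.team_id <> b.team_id. A NULL in a compared column never satisfies the condition.
- a row (team_id=6): matches 6 b row(s) → 6 output row(s).
- a row (team_id=5): matches 5 b row(s) → 5 output row(s).
- a row (team_id=3): matches 5 b row(s) → 5 output row(s).
- a row (team_id=6): matches 6 b row(s) → 6 output row(s).
- a row (team_id=7): matches 6 b row(s) → 6 output row(s).
- a row (team_id=3): matches 5 b row(s) → 5 output row(s).
- a row (team_id=NULL): no match → kept, b columns NULL.
Total: 33 matched + 1 padded = 34 rows.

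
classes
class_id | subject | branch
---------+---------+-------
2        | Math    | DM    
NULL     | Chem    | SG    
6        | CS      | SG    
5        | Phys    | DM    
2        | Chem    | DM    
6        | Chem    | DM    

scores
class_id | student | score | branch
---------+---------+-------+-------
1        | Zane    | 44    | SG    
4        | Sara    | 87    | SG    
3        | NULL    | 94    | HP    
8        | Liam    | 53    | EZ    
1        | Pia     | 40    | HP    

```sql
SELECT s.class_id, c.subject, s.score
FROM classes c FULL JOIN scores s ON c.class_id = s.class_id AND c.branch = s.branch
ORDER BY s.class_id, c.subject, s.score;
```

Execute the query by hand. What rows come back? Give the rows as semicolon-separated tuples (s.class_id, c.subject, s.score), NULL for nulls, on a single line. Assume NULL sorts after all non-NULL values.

(1, NULL, 40); (1, NULL, 44); (3, NULL, 94); (4, NULL, 87); (8, NULL, 53); (NULL, CS, NULL); (NULL, Chem, NULL); (NULL, Chem, NULL); (NULL, Chem, NULL); (NULL, Math, NULL); (NULL, Phys, NULL)

FULL OUTER JOIN keeps every row from both sides; unmatched rows get NULL for the other side's columns.
Matching on c.class_id = s.class_id AND c.branch = s.branch. A NULL in a compared column never satisfies the condition.
- c row (class_id=2, branch=DM): no match → kept, s columns NULL.
- c row (class_id=NULL, branch=SG): no match → kept, s columns NULL.
- c row (class_id=6, branch=SG): no match → kept, s columns NULL.
- c row (class_id=5, branch=DM): no match → kept, s columns NULL.
- c row (class_id=2, branch=DM): no match → kept, s columns NULL.
- c row (class_id=6, branch=DM): no match → kept, s columns NULL.
- 5 s row(s) had no c match → kept, c columns NULL.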